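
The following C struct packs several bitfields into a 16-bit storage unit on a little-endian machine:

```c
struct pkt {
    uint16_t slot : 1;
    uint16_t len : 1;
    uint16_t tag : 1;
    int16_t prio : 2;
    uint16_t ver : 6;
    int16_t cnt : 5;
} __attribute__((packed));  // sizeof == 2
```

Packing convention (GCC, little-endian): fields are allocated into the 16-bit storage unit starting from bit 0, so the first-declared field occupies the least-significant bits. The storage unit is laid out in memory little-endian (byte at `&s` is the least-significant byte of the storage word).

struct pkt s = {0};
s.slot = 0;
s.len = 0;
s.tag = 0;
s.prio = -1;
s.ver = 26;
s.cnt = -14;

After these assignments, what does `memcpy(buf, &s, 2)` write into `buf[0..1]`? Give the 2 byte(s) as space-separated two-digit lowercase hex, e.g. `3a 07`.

slot:1 = 0 → 0x0 << 0 → word 0x0000
len:1 = 0 → 0x0 << 1 → word 0x0000
tag:1 = 0 → 0x0 << 2 → word 0x0000
prio:2 = -1 → 0x3 << 3 → word 0x0018
ver:6 = 26 → 0x1a << 5 → word 0x0358
cnt:5 = -14 → 0x12 << 11 → word 0x9358
word = 0x9358 → little-endian bytes:
  [0]=0x58  [1]=0x93

58 93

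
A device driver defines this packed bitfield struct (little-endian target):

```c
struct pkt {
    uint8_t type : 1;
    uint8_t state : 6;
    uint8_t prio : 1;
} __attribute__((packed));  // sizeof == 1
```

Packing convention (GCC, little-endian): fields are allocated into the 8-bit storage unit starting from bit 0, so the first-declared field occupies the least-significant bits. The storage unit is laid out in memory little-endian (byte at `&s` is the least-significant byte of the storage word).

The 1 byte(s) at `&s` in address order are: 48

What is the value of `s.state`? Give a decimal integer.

[0]=0x48 (little-endian) → word 0x48
type [0+:1] = (word>>0) & 0x1 = 0
state [1+:6] = (word>>1) & 0x3f = 36  ←
prio [7+:1] = (word>>7) & 0x1 = 0

36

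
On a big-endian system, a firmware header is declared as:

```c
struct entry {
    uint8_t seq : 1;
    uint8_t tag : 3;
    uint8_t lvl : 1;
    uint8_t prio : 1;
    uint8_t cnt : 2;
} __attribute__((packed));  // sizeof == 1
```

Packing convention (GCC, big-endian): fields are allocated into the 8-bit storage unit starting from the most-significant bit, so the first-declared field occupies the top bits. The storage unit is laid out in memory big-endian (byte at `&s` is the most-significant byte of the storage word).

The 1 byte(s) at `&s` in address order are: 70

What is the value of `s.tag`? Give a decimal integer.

[0]=0x70 (big-endian) → word 0x70
seq:1 @ bit 7 → (0x70>>7)&0x1 = 0x0
tag:3 @ bit 4 → (0x70>>4)&0x7 = 0x7  ←
lvl:1 @ bit 3 → (0x70>>3)&0x1 = 0x0
prio:1 @ bit 2 → (0x70>>2)&0x1 = 0x0
cnt:2 @ bit 0 → (0x70>>0)&0x3 = 0x0

7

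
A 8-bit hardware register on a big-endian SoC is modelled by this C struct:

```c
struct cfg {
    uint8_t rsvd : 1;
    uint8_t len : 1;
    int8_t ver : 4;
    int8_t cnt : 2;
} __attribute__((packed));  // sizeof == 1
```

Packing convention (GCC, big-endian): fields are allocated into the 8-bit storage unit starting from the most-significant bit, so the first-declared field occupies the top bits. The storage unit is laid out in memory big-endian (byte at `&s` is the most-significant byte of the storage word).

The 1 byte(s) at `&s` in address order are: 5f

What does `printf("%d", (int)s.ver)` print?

7

[0]=0x5f (big-endian) → word 0x5f
rsvd [7+:1] = (word>>7) & 0x1 = 0
len [6+:1] = (word>>6) & 0x1 = 1
ver [2+:4] = (word>>2) & 0xf = 7  ←
cnt [0+:2] = (word>>0) & 0x3 = 3
ver signed 4b, MSB=0: value = 7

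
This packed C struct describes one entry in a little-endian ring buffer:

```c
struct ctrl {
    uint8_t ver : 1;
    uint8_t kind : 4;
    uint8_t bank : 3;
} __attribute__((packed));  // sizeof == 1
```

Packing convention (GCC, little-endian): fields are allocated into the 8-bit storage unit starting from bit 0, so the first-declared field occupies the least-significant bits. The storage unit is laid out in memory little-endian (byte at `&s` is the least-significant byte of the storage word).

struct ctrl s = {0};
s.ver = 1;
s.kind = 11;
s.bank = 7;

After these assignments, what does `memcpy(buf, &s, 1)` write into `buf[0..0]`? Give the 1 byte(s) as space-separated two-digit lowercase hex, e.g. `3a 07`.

f7

ver:1 = 1 → 0x1 << 0 → word 0x01
kind:4 = 11 → 0xb << 1 → word 0x17
bank:3 = 7 → 0x7 << 5 → word 0xf7
word = 0xf7 → little-endian bytes:
  [0]=0xf7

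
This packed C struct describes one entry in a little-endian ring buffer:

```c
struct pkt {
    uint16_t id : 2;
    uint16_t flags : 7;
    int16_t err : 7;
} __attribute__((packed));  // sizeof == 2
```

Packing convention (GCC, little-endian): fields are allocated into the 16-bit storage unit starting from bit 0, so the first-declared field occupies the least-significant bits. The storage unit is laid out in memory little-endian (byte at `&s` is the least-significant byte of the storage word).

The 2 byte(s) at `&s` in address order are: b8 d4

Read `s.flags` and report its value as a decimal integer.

46

[0]=0xb8 [1]=0xd4 (little-endian) → word 0xd4b8
id [0+:2] = (word>>0) & 0x3 = 0
flags [2+:7] = (word>>2) & 0x7f = 46  ←
err [9+:7] = (word>>9) & 0x7f = 106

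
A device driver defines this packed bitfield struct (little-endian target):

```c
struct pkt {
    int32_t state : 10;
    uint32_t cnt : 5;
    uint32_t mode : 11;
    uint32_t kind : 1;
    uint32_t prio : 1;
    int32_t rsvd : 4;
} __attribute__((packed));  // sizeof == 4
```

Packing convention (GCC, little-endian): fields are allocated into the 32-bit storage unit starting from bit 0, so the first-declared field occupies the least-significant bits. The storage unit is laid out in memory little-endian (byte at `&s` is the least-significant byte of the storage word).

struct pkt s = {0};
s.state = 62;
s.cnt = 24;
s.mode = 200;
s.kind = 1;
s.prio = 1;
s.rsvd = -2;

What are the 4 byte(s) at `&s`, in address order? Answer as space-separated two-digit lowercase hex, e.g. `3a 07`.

state:10 = 62 → 0x3e << 0 → word 0x0000003e
cnt:5 = 24 → 0x18 << 10 → word 0x0000603e
mode:11 = 200 → 0xc8 << 15 → word 0x0064603e
kind:1 = 1 → 0x1 << 26 → word 0x0464603e
prio:1 = 1 → 0x1 << 27 → word 0x0c64603e
rsvd:4 = -2 → 0xe << 28 → word 0xec64603e
word = 0xec64603e → little-endian bytes:
  [0]=0x3e  [1]=0x60  [2]=0x64  [3]=0xec

3e 60 64 ec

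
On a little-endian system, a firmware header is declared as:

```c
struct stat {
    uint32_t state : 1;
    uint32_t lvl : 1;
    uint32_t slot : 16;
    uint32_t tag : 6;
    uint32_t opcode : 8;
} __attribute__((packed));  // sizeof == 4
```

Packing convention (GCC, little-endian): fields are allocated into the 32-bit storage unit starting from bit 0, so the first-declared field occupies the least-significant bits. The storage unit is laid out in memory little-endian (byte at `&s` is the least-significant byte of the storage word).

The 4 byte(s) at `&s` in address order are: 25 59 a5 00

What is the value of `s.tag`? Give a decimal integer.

41

[0]=0x25 [1]=0x59 [2]=0xa5 [3]=0x00 (little-endian) → word 0x00a55925
state:1 @ bit 0 → (0x00a55925>>0)&0x1 = 0x1
lvl:1 @ bit 1 → (0x00a55925>>1)&0x1 = 0x0
slot:16 @ bit 2 → (0x00a55925>>2)&0xffff = 0x5649
tag:6 @ bit 18 → (0x00a55925>>18)&0x3f = 0x29  ←
opcode:8 @ bit 24 → (0x00a55925>>24)&0xff = 0x0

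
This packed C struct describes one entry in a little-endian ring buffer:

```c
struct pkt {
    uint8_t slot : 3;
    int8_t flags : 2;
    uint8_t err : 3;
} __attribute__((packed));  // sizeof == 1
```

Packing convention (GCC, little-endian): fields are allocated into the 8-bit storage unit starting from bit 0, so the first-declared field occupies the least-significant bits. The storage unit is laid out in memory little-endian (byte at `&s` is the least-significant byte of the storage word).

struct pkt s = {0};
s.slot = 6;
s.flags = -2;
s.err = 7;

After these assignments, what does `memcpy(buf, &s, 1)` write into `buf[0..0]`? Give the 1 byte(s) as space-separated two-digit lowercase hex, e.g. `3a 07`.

slot:3 = 6 → 0x6 << 0 → word 0x06
flags:2 = -2 → 0x2 << 3 → word 0x16
err:3 = 7 → 0x7 << 5 → word 0xf6
word = 0xf6 → little-endian bytes:
  [0]=0xf6

f6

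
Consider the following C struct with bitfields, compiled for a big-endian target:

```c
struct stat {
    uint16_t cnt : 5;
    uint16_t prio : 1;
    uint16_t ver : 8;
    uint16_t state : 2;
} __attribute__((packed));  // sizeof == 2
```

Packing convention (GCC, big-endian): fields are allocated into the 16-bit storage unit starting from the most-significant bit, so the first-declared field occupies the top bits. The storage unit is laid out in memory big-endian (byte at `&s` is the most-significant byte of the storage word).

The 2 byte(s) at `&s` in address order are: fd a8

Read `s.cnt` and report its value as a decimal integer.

[0]=0xfd [1]=0xa8 (big-endian) → word 0xfda8
cnt:5 @ bit 11 → (0xfda8>>11)&0x1f = 0x1f  ←
prio:1 @ bit 10 → (0xfda8>>10)&0x1 = 0x1
ver:8 @ bit 2 → (0xfda8>>2)&0xff = 0x6a
state:2 @ bit 0 → (0xfda8>>0)&0x3 = 0x0

31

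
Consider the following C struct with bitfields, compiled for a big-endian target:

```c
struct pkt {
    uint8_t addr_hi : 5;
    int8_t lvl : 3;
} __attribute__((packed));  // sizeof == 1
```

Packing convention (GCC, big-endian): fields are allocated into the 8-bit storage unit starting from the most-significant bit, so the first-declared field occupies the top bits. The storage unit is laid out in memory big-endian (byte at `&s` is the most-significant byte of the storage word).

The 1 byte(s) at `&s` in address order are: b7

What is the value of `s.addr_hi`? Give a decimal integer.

[0]=0xb7 (big-endian) → word 0xb7
addr_hi:5 @ bit 3 → (0xb7>>3)&0x1f = 0x16  ←
lvl:3 @ bit 0 → (0xb7>>0)&0x7 = 0x7

22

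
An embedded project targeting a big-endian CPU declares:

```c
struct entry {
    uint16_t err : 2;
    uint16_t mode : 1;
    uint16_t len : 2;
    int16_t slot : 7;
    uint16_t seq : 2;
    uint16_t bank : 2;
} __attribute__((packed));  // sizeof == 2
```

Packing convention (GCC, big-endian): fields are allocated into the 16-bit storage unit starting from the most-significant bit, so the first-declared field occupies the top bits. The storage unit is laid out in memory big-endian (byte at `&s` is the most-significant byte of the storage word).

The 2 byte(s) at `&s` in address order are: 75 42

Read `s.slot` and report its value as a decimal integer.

-44

[0]=0x75 [1]=0x42 (big-endian) → word 0x7542
err:2 @ bit 14 → (0x7542>>14)&0x3 = 0x1
mode:1 @ bit 13 → (0x7542>>13)&0x1 = 0x1
len:2 @ bit 11 → (0x7542>>11)&0x3 = 0x2
slot:7 @ bit 4 → (0x7542>>4)&0x7f = 0x54  ←
seq:2 @ bit 2 → (0x7542>>2)&0x3 = 0x0
bank:2 @ bit 0 → (0x7542>>0)&0x3 = 0x2
slot signed 7b, MSB=1: 84 - 128 = -44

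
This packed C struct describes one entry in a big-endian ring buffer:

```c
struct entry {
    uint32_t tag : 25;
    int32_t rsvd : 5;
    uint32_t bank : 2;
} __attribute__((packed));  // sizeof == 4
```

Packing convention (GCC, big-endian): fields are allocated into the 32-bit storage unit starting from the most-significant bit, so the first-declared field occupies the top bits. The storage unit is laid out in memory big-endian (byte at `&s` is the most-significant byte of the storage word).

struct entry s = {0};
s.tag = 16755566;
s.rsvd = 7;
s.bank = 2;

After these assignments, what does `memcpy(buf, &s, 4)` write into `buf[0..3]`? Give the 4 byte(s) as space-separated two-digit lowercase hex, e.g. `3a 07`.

7f d5 b7 1e

[7+:25] tag=16755566 & 0x1ffffff = 0xffab6e; word=0x7fd5b700
[2+:5] rsvd=7 & 0x1f = 0x7; word=0x7fd5b71c
[0+:2] bank=2 & 0x3 = 0x2; word=0x7fd5b71e
word = 0x7fd5b71e → big-endian bytes:
  [0]=0x7f  [1]=0xd5  [2]=0xb7  [3]=0x1e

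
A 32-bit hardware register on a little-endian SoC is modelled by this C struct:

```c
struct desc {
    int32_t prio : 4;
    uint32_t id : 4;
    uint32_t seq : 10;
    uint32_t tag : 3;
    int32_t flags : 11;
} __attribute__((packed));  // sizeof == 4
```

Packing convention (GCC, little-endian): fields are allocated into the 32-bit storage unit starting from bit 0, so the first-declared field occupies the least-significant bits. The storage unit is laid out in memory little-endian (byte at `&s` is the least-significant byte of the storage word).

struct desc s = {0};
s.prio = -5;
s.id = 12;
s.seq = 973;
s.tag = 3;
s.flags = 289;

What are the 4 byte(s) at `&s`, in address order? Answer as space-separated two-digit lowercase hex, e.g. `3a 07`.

cb cd 2f 24

[0+:4] prio=-5 & 0xf = 0xb; word=0x0000000b
[4+:4] id=12 & 0xf = 0xc; word=0x000000cb
[8+:10] seq=973 & 0x3ff = 0x3cd; word=0x0003cdcb
[18+:3] tag=3 & 0x7 = 0x3; word=0x000fcdcb
[21+:11] flags=289 & 0x7ff = 0x121; word=0x242fcdcb
word = 0x242fcdcb → little-endian bytes:
  [0]=0xcb  [1]=0xcd  [2]=0x2f  [3]=0x24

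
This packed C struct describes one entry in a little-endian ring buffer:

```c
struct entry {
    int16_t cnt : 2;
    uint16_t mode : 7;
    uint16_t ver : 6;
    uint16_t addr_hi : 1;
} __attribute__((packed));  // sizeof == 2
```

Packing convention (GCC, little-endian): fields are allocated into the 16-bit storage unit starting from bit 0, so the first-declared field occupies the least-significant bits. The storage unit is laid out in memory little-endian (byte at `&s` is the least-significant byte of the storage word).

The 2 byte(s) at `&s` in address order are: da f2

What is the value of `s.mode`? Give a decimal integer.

[0]=0xda [1]=0xf2 (little-endian) → word 0xf2da
cnt [0+:2] = (word>>0) & 0x3 = 2
mode [2+:7] = (word>>2) & 0x7f = 54  ←
ver [9+:6] = (word>>9) & 0x3f = 57
addr_hi [15+:1] = (word>>15) & 0x1 = 1

54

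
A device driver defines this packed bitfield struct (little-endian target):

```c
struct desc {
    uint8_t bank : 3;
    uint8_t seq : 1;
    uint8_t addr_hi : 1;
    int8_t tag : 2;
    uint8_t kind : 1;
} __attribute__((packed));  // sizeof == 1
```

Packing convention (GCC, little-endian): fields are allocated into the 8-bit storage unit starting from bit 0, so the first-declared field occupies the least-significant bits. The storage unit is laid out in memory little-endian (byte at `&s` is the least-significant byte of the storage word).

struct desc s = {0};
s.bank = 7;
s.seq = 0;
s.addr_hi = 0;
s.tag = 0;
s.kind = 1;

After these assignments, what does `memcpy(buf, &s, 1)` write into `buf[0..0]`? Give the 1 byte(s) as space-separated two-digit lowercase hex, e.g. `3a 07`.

bank (3b) val=7 bits=0x7 at bit 0: 0x07
seq (1b) val=0 bits=0x0 at bit 3: 0x07
addr_hi (1b) val=0 bits=0x0 at bit 4: 0x07
tag (2b) val=0 bits=0x0 at bit 5: 0x07
kind (1b) val=1 bits=0x1 at bit 7: 0x87
word = 0x87 → little-endian bytes:
  [0]=0x87

87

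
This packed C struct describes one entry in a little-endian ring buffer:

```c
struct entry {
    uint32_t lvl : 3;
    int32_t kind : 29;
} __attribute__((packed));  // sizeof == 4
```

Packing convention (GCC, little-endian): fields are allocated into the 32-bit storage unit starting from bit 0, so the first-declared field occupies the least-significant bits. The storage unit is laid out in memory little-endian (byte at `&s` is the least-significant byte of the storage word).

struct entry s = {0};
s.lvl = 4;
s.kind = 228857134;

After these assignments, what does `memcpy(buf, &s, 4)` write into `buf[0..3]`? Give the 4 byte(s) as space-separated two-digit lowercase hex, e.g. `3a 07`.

lvl (3b) val=4 bits=0x4 at bit 0: 0x00000004
kind (29b) val=228857134 bits=0xda4152e at bit 3: 0x6d20a974
word = 0x6d20a974 → little-endian bytes:
  [0]=0x74  [1]=0xa9  [2]=0x20  [3]=0x6d

74 a9 20 6d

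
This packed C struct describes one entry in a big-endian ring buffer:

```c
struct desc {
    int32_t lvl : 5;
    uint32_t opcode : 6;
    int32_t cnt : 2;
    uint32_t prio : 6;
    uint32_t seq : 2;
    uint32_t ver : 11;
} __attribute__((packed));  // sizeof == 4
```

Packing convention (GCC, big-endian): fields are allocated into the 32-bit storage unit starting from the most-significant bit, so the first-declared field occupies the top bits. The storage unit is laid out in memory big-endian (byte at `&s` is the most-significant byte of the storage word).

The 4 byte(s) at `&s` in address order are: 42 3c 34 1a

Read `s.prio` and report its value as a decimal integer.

[0]=0x42 [1]=0x3c [2]=0x34 [3]=0x1a (big-endian) → word 0x423c341a
lvl:5 @ bit 27 → (0x423c341a>>27)&0x1f = 0x8
opcode:6 @ bit 21 → (0x423c341a>>21)&0x3f = 0x11
cnt:2 @ bit 19 → (0x423c341a>>19)&0x3 = 0x3
prio:6 @ bit 13 → (0x423c341a>>13)&0x3f = 0x21  ←
seq:2 @ bit 11 → (0x423c341a>>11)&0x3 = 0x2
ver:11 @ bit 0 → (0x423c341a>>0)&0x7ff = 0x41a

33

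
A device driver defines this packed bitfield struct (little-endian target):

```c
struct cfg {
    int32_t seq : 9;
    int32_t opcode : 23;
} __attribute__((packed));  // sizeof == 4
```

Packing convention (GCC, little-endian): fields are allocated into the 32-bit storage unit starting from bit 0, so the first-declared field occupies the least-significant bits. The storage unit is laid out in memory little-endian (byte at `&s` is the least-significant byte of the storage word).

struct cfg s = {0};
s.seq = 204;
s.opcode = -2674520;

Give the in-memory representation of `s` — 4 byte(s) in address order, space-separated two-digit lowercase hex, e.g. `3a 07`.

cc 50 61 ae

seq (9b) val=204 bits=0xcc at bit 0: 0x000000cc
opcode (23b) val=-2674520 bits=0x5730a8 at bit 9: 0xae6150cc
word = 0xae6150cc → little-endian bytes:
  [0]=0xcc  [1]=0x50  [2]=0x61  [3]=0xae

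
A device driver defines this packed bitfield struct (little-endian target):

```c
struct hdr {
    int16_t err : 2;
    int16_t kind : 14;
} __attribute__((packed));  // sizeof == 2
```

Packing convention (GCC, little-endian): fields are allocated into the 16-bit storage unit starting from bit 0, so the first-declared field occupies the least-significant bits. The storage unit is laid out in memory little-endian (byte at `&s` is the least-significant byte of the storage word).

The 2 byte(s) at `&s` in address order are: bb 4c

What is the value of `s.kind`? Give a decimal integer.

4910

[0]=0xbb [1]=0x4c (little-endian) → word 0x4cbb
err [0+:2] = (word>>0) & 0x3 = 3
kind [2+:14] = (word>>2) & 0x3fff = 4910  ←
kind signed 14b, MSB=0: value = 4910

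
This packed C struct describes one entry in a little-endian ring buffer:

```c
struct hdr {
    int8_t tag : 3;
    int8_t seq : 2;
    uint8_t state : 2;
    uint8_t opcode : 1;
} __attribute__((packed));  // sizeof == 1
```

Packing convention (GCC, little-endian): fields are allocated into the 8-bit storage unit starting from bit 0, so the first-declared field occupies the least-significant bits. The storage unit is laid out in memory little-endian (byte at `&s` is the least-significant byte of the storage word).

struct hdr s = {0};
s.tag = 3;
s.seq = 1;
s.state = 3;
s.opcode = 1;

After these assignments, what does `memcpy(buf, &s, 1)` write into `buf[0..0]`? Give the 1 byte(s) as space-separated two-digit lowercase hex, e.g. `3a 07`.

eb

[0+:3] tag=3 & 0x7 = 0x3; word=0x03
[3+:2] seq=1 & 0x3 = 0x1; word=0x0b
[5+:2] state=3 & 0x3 = 0x3; word=0x6b
[7+:1] opcode=1 & 0x1 = 0x1; word=0xeb
word = 0xeb → little-endian bytes:
  [0]=0xeb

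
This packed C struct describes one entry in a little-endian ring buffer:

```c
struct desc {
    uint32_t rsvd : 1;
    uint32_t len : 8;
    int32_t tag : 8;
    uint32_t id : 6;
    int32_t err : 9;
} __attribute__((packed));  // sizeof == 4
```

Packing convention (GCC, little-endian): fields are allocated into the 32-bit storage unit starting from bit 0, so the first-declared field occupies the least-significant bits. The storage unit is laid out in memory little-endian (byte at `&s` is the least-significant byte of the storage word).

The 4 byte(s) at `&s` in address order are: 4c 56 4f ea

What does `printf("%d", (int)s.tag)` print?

-85

[0]=0x4c [1]=0x56 [2]=0x4f [3]=0xea (little-endian) → word 0xea4f564c
rsvd:1 @ bit 0 → (0xea4f564c>>0)&0x1 = 0x0
len:8 @ bit 1 → (0xea4f564c>>1)&0xff = 0x26
tag:8 @ bit 9 → (0xea4f564c>>9)&0xff = 0xab  ←
id:6 @ bit 17 → (0xea4f564c>>17)&0x3f = 0x27
err:9 @ bit 23 → (0xea4f564c>>23)&0x1ff = 0x1d4
tag signed 8b, MSB=1: 171 - 256 = -85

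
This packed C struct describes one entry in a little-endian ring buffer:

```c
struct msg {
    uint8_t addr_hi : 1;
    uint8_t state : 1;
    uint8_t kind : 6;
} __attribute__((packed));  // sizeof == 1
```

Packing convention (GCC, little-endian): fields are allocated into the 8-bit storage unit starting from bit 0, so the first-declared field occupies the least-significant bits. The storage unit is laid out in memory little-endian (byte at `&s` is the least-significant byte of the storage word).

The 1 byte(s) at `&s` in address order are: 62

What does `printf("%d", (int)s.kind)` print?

[0]=0x62 (little-endian) → word 0x62
addr_hi:1 @ bit 0 → (0x62>>0)&0x1 = 0x0
state:1 @ bit 1 → (0x62>>1)&0x1 = 0x1
kind:6 @ bit 2 → (0x62>>2)&0x3f = 0x18  ←

24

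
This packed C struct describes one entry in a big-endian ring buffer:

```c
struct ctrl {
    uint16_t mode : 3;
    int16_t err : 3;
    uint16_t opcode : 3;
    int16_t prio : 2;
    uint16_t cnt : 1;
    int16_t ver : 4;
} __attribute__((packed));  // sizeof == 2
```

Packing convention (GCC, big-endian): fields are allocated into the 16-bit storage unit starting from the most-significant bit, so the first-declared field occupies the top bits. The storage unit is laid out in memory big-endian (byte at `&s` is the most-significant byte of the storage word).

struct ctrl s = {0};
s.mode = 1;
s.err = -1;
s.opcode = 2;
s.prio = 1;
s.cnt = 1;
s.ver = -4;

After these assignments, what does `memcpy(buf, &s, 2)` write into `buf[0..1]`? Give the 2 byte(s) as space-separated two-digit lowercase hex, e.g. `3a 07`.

mode (3b) val=1 bits=0x1 at bit 13: 0x2000
err (3b) val=-1 bits=0x7 at bit 10: 0x3c00
opcode (3b) val=2 bits=0x2 at bit 7: 0x3d00
prio (2b) val=1 bits=0x1 at bit 5: 0x3d20
cnt (1b) val=1 bits=0x1 at bit 4: 0x3d30
ver (4b) val=-4 bits=0xc at bit 0: 0x3d3c
word = 0x3d3c → big-endian bytes:
  [0]=0x3d  [1]=0x3c

3d 3c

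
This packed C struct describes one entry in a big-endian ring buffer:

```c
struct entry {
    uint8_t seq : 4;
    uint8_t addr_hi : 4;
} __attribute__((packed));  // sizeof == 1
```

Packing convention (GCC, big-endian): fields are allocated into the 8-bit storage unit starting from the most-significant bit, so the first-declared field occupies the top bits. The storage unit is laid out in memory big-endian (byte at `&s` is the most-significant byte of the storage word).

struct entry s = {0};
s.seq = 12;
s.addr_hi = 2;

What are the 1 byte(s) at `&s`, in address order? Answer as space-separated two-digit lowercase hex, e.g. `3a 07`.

c2

seq (4b) val=12 bits=0xc at bit 4: 0xc0
addr_hi (4b) val=2 bits=0x2 at bit 0: 0xc2
word = 0xc2 → big-endian bytes:
  [0]=0xc2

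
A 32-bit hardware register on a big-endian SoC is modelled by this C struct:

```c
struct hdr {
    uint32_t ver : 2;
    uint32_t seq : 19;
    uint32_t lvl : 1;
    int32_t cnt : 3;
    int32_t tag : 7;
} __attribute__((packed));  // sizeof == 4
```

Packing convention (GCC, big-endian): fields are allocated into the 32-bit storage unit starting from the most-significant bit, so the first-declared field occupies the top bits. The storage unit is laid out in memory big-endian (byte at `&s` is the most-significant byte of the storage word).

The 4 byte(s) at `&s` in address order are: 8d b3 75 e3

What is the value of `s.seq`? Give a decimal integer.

[0]=0x8d [1]=0xb3 [2]=0x75 [3]=0xe3 (big-endian) → word 0x8db375e3
ver:2 @ bit 30 → (0x8db375e3>>30)&0x3 = 0x2
seq:19 @ bit 11 → (0x8db375e3>>11)&0x7ffff = 0x1b66e  ←
lvl:1 @ bit 10 → (0x8db375e3>>10)&0x1 = 0x1
cnt:3 @ bit 7 → (0x8db375e3>>7)&0x7 = 0x3
tag:7 @ bit 0 → (0x8db375e3>>0)&0x7f = 0x63

112238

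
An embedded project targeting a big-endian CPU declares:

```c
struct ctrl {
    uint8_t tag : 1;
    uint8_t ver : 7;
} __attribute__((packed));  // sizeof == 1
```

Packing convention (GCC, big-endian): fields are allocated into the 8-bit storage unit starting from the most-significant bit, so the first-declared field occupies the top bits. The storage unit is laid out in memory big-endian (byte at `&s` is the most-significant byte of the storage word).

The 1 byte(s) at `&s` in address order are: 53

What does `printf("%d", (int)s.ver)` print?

[0]=0x53 (big-endian) → word 0x53
tag [7+:1] = (word>>7) & 0x1 = 0
ver [0+:7] = (word>>0) & 0x7f = 83  ←

83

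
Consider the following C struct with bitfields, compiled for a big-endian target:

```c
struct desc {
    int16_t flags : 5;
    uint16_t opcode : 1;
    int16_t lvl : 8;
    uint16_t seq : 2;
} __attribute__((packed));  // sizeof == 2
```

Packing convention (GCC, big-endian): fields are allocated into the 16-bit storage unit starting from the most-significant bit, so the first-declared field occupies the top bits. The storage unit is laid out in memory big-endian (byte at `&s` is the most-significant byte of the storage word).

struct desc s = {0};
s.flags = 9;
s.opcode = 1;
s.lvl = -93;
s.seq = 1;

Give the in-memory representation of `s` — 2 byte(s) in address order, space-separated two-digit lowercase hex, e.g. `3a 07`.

4e 8d

flags (5b) val=9 bits=0x9 at bit 11: 0x4800
opcode (1b) val=1 bits=0x1 at bit 10: 0x4c00
lvl (8b) val=-93 bits=0xa3 at bit 2: 0x4e8c
seq (2b) val=1 bits=0x1 at bit 0: 0x4e8d
word = 0x4e8d → big-endian bytes:
  [0]=0x4e  [1]=0x8d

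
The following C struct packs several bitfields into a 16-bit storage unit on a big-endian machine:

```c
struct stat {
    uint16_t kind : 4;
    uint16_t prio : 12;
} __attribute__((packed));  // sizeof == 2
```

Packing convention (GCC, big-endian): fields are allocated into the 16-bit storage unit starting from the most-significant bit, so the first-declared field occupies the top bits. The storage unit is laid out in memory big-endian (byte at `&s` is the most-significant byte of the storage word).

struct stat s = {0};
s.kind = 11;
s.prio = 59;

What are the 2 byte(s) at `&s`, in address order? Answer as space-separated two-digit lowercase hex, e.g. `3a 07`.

b0 3b

kind:4 = 11 → 0xb << 12 → word 0xb000
prio:12 = 59 → 0x3b << 0 → word 0xb03b
word = 0xb03b → big-endian bytes:
  [0]=0xb0  [1]=0x3b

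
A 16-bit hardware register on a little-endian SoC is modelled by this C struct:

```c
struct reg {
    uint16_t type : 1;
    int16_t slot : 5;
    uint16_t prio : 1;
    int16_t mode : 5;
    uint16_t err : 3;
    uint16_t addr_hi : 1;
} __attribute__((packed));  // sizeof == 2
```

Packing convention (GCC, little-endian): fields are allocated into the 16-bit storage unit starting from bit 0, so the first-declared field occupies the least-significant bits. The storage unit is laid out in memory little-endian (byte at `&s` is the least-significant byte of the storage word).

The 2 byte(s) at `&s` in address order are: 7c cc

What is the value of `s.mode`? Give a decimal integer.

-8

[0]=0x7c [1]=0xcc (little-endian) → word 0xcc7c
type:1 @ bit 0 → (0xcc7c>>0)&0x1 = 0x0
slot:5 @ bit 1 → (0xcc7c>>1)&0x1f = 0x1e
prio:1 @ bit 6 → (0xcc7c>>6)&0x1 = 0x1
mode:5 @ bit 7 → (0xcc7c>>7)&0x1f = 0x18  ←
err:3 @ bit 12 → (0xcc7c>>12)&0x7 = 0x4
addr_hi:1 @ bit 15 → (0xcc7c>>15)&0x1 = 0x1
mode signed 5b, MSB=1: 24 - 32 = -8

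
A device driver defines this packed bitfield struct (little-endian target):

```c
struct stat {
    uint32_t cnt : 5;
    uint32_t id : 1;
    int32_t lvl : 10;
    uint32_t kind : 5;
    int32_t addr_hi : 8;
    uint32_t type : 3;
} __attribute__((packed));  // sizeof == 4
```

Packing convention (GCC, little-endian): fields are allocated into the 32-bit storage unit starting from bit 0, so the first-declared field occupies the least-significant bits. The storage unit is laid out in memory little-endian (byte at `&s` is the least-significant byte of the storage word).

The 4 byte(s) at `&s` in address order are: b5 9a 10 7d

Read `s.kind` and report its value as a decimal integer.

[0]=0xb5 [1]=0x9a [2]=0x10 [3]=0x7d (little-endian) → word 0x7d109ab5
cnt:5 @ bit 0 → (0x7d109ab5>>0)&0x1f = 0x15
id:1 @ bit 5 → (0x7d109ab5>>5)&0x1 = 0x1
lvl:10 @ bit 6 → (0x7d109ab5>>6)&0x3ff = 0x26a
kind:5 @ bit 16 → (0x7d109ab5>>16)&0x1f = 0x10  ←
addr_hi:8 @ bit 21 → (0x7d109ab5>>21)&0xff = 0xe8
type:3 @ bit 29 → (0x7d109ab5>>29)&0x7 = 0x3

16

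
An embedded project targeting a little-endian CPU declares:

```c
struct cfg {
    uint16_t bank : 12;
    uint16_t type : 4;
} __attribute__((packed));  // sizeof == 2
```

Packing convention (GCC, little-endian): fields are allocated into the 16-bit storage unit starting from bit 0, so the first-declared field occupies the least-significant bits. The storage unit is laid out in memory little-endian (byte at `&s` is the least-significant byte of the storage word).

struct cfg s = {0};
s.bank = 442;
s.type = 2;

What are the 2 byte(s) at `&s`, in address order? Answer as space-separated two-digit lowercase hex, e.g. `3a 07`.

bank (12b) val=442 bits=0x1ba at bit 0: 0x01ba
type (4b) val=2 bits=0x2 at bit 12: 0x21ba
word = 0x21ba → little-endian bytes:
  [0]=0xba  [1]=0x21

ba 21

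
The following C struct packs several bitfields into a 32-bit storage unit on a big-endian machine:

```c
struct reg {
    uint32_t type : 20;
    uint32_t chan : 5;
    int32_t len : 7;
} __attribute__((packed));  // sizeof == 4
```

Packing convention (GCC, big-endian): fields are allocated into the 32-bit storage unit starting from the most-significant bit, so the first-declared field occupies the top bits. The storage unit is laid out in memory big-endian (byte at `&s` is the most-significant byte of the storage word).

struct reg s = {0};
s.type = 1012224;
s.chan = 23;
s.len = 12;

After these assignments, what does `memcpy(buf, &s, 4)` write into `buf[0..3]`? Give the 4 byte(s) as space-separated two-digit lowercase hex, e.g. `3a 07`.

type:20 = 1012224 → 0xf7200 << 12 → word 0xf7200000
chan:5 = 23 → 0x17 << 7 → word 0xf7200b80
len:7 = 12 → 0xc << 0 → word 0xf7200b8c
word = 0xf7200b8c → big-endian bytes:
  [0]=0xf7  [1]=0x20  [2]=0x0b  [3]=0x8c

f7 20 0b 8c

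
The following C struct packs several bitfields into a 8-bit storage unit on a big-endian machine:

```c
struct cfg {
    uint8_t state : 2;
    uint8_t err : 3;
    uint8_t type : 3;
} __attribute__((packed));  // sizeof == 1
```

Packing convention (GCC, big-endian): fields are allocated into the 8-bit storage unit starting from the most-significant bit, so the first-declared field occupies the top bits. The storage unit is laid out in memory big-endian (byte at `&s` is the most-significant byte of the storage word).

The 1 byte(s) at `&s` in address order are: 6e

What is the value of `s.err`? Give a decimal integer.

[0]=0x6e (big-endian) → word 0x6e
state [6+:2] = (word>>6) & 0x3 = 1
err [3+:3] = (word>>3) & 0x7 = 5  ←
type [0+:3] = (word>>0) & 0x7 = 6

5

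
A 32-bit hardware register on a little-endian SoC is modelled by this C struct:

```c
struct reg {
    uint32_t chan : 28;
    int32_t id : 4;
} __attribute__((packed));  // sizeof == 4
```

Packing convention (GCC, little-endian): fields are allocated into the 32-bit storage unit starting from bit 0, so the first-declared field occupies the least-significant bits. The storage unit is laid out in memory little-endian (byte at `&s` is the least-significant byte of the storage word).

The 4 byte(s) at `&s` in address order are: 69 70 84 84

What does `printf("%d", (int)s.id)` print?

[0]=0x69 [1]=0x70 [2]=0x84 [3]=0x84 (little-endian) → word 0x84847069
chan:28 @ bit 0 → (0x84847069>>0)&0xfffffff = 0x4847069
id:4 @ bit 28 → (0x84847069>>28)&0xf = 0x8  ←
id signed 4b, MSB=1: 8 - 16 = -8

-8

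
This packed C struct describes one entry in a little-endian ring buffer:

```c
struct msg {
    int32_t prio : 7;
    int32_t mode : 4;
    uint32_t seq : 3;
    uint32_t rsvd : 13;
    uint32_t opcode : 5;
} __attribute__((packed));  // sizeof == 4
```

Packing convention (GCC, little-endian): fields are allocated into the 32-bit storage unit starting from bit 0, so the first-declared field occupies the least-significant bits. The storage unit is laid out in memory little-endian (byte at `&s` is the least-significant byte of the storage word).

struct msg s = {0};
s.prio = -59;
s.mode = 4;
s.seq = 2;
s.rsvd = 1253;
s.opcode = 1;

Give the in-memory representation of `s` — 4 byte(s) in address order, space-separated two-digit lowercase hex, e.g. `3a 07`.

45 52 39 09

prio:7 = -59 → 0x45 << 0 → word 0x00000045
mode:4 = 4 → 0x4 << 7 → word 0x00000245
seq:3 = 2 → 0x2 << 11 → word 0x00001245
rsvd:13 = 1253 → 0x4e5 << 14 → word 0x01395245
opcode:5 = 1 → 0x1 << 27 → word 0x09395245
word = 0x09395245 → little-endian bytes:
  [0]=0x45  [1]=0x52  [2]=0x39  [3]=0x09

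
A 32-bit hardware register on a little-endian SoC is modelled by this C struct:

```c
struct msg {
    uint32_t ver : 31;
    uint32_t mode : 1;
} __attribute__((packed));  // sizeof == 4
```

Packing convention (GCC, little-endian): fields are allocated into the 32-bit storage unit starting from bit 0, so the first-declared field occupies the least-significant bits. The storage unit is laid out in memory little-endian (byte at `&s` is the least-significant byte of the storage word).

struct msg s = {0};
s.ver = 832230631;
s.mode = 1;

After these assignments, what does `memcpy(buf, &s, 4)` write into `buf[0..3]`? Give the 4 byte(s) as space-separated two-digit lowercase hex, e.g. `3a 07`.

ver:31 = 832230631 → 0x319ad4e7 << 0 → word 0x319ad4e7
mode:1 = 1 → 0x1 << 31 → word 0xb19ad4e7
word = 0xb19ad4e7 → little-endian bytes:
  [0]=0xe7  [1]=0xd4  [2]=0x9a  [3]=0xb1

e7 d4 9a b1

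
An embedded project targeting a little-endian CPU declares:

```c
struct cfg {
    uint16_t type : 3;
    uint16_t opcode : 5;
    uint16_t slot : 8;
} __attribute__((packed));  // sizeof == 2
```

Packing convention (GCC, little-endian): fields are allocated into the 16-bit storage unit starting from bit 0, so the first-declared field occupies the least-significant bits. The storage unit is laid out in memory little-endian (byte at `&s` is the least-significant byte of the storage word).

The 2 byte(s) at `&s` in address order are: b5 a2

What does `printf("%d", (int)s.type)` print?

5

[0]=0xb5 [1]=0xa2 (little-endian) → word 0xa2b5
type [0+:3] = (word>>0) & 0x7 = 5  ←
opcode [3+:5] = (word>>3) & 0x1f = 22
slot [8+:8] = (word>>8) & 0xff = 162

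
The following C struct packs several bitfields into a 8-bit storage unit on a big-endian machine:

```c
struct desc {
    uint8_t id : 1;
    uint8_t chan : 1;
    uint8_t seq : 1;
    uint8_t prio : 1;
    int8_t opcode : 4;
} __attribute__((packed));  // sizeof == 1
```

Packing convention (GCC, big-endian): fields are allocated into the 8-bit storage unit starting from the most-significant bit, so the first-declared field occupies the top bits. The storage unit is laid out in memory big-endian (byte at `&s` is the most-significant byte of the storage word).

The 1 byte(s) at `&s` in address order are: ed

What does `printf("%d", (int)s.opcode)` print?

-3

[0]=0xed (big-endian) → word 0xed
id [7+:1] = (word>>7) & 0x1 = 1
chan [6+:1] = (word>>6) & 0x1 = 1
seq [5+:1] = (word>>5) & 0x1 = 1
prio [4+:1] = (word>>4) & 0x1 = 0
opcode [0+:4] = (word>>0) & 0xf = 13  ←
opcode signed 4b, MSB=1: 13 - 16 = -3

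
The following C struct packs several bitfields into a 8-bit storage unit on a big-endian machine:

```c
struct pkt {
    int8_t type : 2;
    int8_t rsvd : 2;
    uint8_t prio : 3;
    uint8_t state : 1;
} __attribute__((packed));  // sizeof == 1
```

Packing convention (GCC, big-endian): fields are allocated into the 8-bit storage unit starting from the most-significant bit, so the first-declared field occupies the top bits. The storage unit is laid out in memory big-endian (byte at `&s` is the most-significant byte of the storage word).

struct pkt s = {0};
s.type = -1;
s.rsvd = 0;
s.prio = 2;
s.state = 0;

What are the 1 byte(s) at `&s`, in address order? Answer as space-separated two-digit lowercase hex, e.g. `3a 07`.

type:2 = -1 → 0x3 << 6 → word 0xc0
rsvd:2 = 0 → 0x0 << 4 → word 0xc0
prio:3 = 2 → 0x2 << 1 → word 0xc4
state:1 = 0 → 0x0 << 0 → word 0xc4
word = 0xc4 → big-endian bytes:
  [0]=0xc4

c4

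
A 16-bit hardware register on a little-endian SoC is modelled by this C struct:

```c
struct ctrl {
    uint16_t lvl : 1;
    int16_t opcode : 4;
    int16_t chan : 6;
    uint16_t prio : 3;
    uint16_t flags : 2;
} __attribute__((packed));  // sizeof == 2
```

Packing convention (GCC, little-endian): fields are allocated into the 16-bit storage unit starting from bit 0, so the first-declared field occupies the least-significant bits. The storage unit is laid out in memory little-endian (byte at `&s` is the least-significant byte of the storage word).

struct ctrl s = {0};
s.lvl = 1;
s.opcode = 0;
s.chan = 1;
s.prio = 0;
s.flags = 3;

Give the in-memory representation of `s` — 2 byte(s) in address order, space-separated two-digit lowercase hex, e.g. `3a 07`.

21 c0

lvl (1b) val=1 bits=0x1 at bit 0: 0x0001
opcode (4b) val=0 bits=0x0 at bit 1: 0x0001
chan (6b) val=1 bits=0x1 at bit 5: 0x0021
prio (3b) val=0 bits=0x0 at bit 11: 0x0021
flags (2b) val=3 bits=0x3 at bit 14: 0xc021
word = 0xc021 → little-endian bytes:
  [0]=0x21  [1]=0xc0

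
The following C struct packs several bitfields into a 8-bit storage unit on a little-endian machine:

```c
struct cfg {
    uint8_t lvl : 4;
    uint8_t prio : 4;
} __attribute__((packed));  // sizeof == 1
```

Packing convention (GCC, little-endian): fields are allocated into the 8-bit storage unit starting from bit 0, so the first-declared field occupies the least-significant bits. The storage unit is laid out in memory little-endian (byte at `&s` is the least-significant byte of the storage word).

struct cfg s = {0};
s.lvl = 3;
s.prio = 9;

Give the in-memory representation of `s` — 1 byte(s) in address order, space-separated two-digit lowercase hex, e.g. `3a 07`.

93

lvl:4 = 3 → 0x3 << 0 → word 0x03
prio:4 = 9 → 0x9 << 4 → word 0x93
word = 0x93 → little-endian bytes:
  [0]=0x93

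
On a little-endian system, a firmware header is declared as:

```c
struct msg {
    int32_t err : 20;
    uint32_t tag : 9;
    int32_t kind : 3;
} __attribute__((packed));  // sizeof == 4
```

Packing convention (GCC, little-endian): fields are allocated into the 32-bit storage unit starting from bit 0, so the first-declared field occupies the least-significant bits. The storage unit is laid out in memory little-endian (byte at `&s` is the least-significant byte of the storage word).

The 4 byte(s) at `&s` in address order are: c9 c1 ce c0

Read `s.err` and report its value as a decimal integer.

-81463

[0]=0xc9 [1]=0xc1 [2]=0xce [3]=0xc0 (little-endian) → word 0xc0cec1c9
err:20 @ bit 0 → (0xc0cec1c9>>0)&0xfffff = 0xec1c9  ←
tag:9 @ bit 20 → (0xc0cec1c9>>20)&0x1ff = 0xc
kind:3 @ bit 29 → (0xc0cec1c9>>29)&0x7 = 0x6
err signed 20b, MSB=1: 967113 - 1048576 = -81463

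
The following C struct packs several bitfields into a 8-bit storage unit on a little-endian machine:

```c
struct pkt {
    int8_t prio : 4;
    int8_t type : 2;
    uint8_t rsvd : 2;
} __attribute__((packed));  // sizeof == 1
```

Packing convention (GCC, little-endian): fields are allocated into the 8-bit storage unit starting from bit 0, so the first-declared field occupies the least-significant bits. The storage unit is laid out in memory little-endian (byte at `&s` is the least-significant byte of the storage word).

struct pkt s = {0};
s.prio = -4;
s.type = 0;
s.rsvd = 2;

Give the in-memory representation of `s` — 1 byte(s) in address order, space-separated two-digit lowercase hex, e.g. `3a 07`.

8c

prio (4b) val=-4 bits=0xc at bit 0: 0x0c
type (2b) val=0 bits=0x0 at bit 4: 0x0c
rsvd (2b) val=2 bits=0x2 at bit 6: 0x8c
word = 0x8c → little-endian bytes:
  [0]=0x8c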